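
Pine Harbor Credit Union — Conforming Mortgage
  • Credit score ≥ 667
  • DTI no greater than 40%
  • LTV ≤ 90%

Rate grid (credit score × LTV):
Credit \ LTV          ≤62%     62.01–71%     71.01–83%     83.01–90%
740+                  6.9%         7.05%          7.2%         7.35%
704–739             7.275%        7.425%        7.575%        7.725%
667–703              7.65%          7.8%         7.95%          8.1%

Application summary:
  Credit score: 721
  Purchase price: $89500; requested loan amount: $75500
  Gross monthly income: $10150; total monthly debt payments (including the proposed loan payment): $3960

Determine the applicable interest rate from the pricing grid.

7.725%

Credit score 721 ≥ 667; DTI: 3,960 ÷ 10,150 = 39%, within the 40% cap
LTV = 75,500/89,500 = 84.4% ≤ 90%
Score 721 is in the 704–739 band; LTV 84.4% is in the 83.01–90% band → 7.725%.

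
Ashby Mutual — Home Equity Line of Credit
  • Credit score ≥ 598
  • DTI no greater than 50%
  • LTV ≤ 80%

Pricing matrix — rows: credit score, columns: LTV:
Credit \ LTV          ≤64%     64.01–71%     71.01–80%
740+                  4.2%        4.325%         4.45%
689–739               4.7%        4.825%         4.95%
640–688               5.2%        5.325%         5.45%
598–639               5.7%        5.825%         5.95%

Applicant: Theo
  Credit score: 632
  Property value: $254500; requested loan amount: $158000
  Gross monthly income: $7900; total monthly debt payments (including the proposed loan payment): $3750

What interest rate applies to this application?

5.7%

Credit score 632 ≥ 598; DTI: 3,750 ÷ 7,900 = 47.5%, within the 50% cap
Loan-to-value = 158,000/254,500 = 62.1% — pass (80% max)
Score 632 is in the 598–639 band; LTV 62.1% is in the ≤64% band → 5.7%.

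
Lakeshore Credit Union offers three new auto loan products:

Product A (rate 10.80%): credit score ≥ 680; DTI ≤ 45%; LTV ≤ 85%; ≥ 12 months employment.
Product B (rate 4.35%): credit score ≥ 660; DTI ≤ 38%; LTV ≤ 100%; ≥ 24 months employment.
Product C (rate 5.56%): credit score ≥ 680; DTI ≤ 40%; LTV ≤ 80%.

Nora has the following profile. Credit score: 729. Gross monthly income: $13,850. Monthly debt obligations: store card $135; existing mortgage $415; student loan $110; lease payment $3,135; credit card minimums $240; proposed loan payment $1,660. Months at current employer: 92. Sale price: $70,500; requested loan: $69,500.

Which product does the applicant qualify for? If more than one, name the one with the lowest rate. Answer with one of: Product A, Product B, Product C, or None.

Total debts = (135 + 415 + 110 + 3,135 + 240 + 1,660) = 5,695; DTI = 5,695/13,850 = 41.1%.
LTV = 69,500/70,500 = 98.6%.
Product A: score 729 ≥ 680; DTI 41.1% ≤ 45%; LTV 98.6% > 85%; employment 92 ≥ 12 mo → does not qualify.
Product B: score 729 ≥ 660; DTI 41.1% > 38%; LTV 98.6% ≤ 100%; employment 92 ≥ 24 mo → does not qualify.
Product C: score 729 ≥ 680; DTI 41.1% > 40%; LTV 98.6% > 80% → does not qualify.

None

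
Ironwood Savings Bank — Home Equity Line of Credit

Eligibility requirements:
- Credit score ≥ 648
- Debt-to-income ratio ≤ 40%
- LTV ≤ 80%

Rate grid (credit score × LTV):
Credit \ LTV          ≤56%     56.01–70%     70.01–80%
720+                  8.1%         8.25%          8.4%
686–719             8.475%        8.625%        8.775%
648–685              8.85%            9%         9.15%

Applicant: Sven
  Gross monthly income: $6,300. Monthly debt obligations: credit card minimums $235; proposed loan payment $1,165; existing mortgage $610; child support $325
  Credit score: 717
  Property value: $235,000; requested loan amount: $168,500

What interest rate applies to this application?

Credit score 717 ≥ 648; Total monthly debts = (235 + 1,165 + 610 + 325) = 2,335. DTI = 2,335/6,300 = 37.1% ≤ 40%
Loan-to-value = 168,500/235,000 = 71.7% — pass (80% max)
Credit 717 → row 686–719; LTV 71.7% → column 70.01–80%. Grid cell → 8.775%.

8.775%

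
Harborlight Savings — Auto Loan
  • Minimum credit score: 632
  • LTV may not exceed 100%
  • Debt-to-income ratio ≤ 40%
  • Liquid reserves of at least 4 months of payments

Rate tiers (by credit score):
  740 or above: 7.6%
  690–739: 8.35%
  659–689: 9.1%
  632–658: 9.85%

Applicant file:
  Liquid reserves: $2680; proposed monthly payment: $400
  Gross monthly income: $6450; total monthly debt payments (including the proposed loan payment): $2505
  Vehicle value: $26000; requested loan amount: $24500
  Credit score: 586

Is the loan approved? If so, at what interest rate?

Denied

Credit score 586 < 632 (below minimum)
DTI: 2,505 ÷ 6,450 = 38.8%, within the 40% cap
Reserves: 2,680 ÷ 400 = 6.7 months (meets 4-month minimum)
Loan-to-value = 24,500/26,000 = 94.2% — pass (100% max)
Not all requirements met → denied.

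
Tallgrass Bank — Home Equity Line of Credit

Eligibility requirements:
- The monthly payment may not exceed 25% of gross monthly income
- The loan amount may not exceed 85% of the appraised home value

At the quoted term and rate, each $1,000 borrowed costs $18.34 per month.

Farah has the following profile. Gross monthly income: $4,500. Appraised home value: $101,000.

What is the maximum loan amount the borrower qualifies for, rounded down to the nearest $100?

$61,300

Payment cap: 25% × $4,500 = $1,125/month.
At $18.34 per $1,000, that supports 1,125/18.34 × 1,000 ≈ $61,341 → $61,300.
LTV cap: 85% × $101,000 = $85,850 → $85,800.
Binding constraint: payment-to-income.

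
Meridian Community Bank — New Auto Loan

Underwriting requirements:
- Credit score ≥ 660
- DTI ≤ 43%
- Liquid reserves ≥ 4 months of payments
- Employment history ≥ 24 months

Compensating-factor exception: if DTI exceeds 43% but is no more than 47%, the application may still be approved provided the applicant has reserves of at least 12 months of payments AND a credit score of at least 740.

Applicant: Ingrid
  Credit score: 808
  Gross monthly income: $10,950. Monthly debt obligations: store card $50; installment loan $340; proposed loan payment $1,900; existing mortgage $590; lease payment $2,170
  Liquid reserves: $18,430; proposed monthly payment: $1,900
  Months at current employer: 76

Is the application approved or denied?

Denied

Credit score 808 ≥ 660 (meets base)
Total debts = (50 + 340 + 1,900 + 590 + 2,170) = 5,050. DTI = 5,050/10,950 = 46.1% > 43% — standard DTI limit exceeded.
Reserves: 18,430 ÷ 1,900 = 9.7 months (meets 4-month minimum)
Employment 76 ≥ 24 months
46.1% falls in the override range (43%–47%), so the compensating-factor test applies.
Override check — reserves: 9.7 mo (short of 12); score: 808 (ok).
Override conditions not both satisfied; exception does not apply.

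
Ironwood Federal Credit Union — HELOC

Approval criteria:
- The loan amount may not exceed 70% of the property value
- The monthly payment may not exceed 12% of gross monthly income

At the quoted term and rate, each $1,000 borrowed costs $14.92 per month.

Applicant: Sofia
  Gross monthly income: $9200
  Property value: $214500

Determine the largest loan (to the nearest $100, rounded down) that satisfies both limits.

$73,900

Payment cap: 12% × $9,200 = $1,104/month.
At $14.92 per $1,000, that supports 1,104/14.92 × 1,000 ≈ $73,994 → $73,900.
LTV cap: 70% × $214,500 = $150,150 → $150,100.
Binding constraint: payment-to-income.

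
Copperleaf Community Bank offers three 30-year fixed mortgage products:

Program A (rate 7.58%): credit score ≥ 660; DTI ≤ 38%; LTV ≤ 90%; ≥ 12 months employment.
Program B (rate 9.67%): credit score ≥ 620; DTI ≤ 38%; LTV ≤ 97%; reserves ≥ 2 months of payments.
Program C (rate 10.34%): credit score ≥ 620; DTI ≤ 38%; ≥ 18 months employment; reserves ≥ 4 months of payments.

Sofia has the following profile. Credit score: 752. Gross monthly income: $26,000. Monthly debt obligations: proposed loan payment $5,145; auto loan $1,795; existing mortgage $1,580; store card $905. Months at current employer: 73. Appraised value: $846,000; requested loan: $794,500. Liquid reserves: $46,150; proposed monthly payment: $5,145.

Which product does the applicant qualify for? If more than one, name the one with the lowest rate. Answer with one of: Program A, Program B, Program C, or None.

Total debts = (5,145 + 1,795 + 1,580 + 905) = 9,425; DTI = 9,425/26,000 = 36.2%.
LTV = 794,500/846,000 = 93.9%.
Reserves = 46,150/5,145 = 9.0 months.
Program A: score 752 ≥ 660; DTI 36.2% ≤ 38%; LTV 93.9% > 90%; employment 73 ≥ 12 mo → does not qualify.
Program B: score 752 ≥ 620; DTI 36.2% ≤ 38%; LTV 93.9% ≤ 97%; reserves 9.0 ≥ 2 mo → qualifies.
Program C: score 752 ≥ 620; DTI 36.2% ≤ 38%; employment 73 ≥ 18 mo; reserves 9.0 ≥ 4 mo → qualifies.
Qualifying: Program B, Program C. Lowest rate is 9.67% → Program B.

Program B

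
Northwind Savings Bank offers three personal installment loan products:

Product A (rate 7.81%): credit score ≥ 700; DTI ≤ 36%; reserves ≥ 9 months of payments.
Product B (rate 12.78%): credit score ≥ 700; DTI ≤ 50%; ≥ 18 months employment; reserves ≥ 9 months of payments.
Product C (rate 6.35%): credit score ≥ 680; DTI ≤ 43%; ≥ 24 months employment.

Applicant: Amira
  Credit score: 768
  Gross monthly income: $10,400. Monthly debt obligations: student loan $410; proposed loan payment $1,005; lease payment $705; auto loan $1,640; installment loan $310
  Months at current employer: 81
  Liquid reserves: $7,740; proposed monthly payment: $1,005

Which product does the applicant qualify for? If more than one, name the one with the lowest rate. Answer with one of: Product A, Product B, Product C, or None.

Product C

Total debts = (410 + 1,005 + 705 + 1,640 + 310) = 4,070; DTI = 4,070/10,400 = 39.1%.
Reserves = 7,740/1,005 = 7.7 months.
Product A: score 768 ≥ 700; DTI 39.1% > 36%; reserves 7.7 < 9 mo → does not qualify.
Product B: score 768 ≥ 700; DTI 39.1% ≤ 50%; employment 81 ≥ 18 mo; reserves 7.7 < 9 mo → does not qualify.
Product C: score 768 ≥ 680; DTI 39.1% ≤ 43%; employment 81 ≥ 24 mo → qualifies.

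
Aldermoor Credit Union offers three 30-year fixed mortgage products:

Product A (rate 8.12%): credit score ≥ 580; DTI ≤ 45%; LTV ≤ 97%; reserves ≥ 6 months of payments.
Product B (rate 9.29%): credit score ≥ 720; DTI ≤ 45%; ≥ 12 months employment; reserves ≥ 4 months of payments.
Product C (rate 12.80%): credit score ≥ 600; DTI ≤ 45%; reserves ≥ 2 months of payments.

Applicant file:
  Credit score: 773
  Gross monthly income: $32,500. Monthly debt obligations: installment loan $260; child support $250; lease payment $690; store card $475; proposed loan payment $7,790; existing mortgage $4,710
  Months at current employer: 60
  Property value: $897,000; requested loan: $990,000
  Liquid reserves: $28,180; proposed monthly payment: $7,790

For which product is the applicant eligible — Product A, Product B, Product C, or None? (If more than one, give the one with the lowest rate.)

Product C

Total debts = (260 + 250 + 690 + 475 + 7,790 + 4,710) = 14,175; DTI = 14,175/32,500 = 43.6%.
LTV = 990,000/897,000 = 110.4%.
Reserves = 28,180/7,790 = 3.6 months.
Product A: score 773 ≥ 580; DTI 43.6% ≤ 45%; LTV 110.4% > 97%; reserves 3.6 < 6 mo → does not qualify.
Product B: score 773 ≥ 720; DTI 43.6% ≤ 45%; employment 60 ≥ 12 mo; reserves 3.6 < 4 mo → does not qualify.
Product C: score 773 ≥ 600; DTI 43.6% ≤ 45%; reserves 3.6 ≥ 2 mo → qualifies.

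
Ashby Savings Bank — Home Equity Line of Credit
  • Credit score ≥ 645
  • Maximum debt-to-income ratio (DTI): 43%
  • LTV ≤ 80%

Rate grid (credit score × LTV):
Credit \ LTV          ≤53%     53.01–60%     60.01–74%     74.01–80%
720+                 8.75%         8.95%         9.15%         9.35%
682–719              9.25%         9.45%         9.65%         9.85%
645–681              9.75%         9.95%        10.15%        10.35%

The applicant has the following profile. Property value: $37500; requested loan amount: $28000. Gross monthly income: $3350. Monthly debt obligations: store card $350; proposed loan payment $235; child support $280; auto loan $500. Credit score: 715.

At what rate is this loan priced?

9.85%

Credit score 715 ≥ 645; Total monthly debts = (350 + 235 + 280 + 500) = 1,365. DTI = 1,365/3,350 = 40.7% ≤ 43%
Loan-to-value = 28,000/37,500 = 74.7% — pass (80% max)
Credit 715 → row 682–719; LTV 74.7% → column 74.01–80%. Grid cell → 9.85%.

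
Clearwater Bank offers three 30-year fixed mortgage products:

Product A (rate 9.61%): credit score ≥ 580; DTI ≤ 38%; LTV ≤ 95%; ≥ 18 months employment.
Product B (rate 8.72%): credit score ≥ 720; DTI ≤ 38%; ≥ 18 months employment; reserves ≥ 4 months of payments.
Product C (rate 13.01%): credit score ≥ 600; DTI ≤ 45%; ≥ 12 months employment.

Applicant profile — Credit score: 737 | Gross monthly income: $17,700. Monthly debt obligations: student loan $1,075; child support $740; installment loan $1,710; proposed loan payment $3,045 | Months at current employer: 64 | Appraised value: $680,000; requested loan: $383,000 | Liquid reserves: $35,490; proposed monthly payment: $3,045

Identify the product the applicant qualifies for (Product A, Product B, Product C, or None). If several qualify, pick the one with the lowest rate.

Product B

Total debts = (1,075 + 740 + 1,710 + 3,045) = 6,570; DTI = 6,570/17,700 = 37.1%.
LTV = 383,000/680,000 = 56.3%.
Reserves = 35,490/3,045 = 11.7 months.
Product A: score 737 ≥ 580; DTI 37.1% ≤ 38%; LTV 56.3% ≤ 95%; employment 64 ≥ 18 mo → qualifies.
Product B: score 737 ≥ 720; DTI 37.1% ≤ 38%; employment 64 ≥ 18 mo; reserves 11.7 ≥ 4 mo → qualifies.
Product C: score 737 ≥ 600; DTI 37.1% ≤ 45%; employment 64 ≥ 12 mo → qualifies.
Qualifying: Product A, Product B, Product C. Lowest rate is 8.72% → Product B.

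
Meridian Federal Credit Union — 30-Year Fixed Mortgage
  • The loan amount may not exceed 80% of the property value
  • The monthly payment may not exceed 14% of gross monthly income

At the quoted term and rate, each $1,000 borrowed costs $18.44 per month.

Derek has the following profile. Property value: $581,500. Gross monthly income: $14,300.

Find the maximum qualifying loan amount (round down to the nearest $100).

Payment cap: 14% × $14,300 = $2,002/month.
At $18.44 per $1,000, that supports 2,002/18.44 × 1,000 ≈ $108,568 → $108,500.
LTV cap: 80% × $581,500 = $465,200 → $465,200.
Binding constraint: payment-to-income.

$108,500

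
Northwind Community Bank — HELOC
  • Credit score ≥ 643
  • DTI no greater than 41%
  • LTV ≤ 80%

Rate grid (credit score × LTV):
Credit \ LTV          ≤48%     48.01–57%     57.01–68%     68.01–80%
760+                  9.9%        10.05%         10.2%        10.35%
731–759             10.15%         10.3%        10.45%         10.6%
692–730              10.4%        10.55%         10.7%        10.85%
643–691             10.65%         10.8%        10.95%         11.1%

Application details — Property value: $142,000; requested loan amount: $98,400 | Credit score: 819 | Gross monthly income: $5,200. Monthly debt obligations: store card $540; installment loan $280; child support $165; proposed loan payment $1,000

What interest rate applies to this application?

Credit score 819 ≥ 643; Total monthly debts = (540 + 280 + 165 + 1,000) = 1,985. Debt-to-income = 1,985/5,200 = 38.2% — meets 41% limit
LTV = 98,400/142,000 = 69.3% ≤ 80%
Score 819 is in the 760+ band; LTV 69.3% is in the 68.01–80% band → 10.35%.

10.35%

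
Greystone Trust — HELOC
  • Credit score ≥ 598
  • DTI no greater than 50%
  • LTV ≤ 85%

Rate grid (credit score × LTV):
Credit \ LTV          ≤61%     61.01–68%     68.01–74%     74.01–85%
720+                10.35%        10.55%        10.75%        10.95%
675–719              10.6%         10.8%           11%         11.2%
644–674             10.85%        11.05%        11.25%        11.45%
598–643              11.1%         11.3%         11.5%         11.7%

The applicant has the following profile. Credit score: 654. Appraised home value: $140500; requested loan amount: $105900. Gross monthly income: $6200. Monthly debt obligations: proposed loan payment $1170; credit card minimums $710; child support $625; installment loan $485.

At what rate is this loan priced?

11.45%

Credit score 654 ≥ 598; Total monthly debts = (1,170 + 710 + 625 + 485) = 2,990. DTI: 2,990 ÷ 6,200 = 48.2%, within the 50% cap
LTV: 105,900 ÷ 140,500 = 75.4%, within 85% cap
Credit 654 → row 644–674; LTV 75.4% → column 74.01–85%. Grid cell → 11.45%.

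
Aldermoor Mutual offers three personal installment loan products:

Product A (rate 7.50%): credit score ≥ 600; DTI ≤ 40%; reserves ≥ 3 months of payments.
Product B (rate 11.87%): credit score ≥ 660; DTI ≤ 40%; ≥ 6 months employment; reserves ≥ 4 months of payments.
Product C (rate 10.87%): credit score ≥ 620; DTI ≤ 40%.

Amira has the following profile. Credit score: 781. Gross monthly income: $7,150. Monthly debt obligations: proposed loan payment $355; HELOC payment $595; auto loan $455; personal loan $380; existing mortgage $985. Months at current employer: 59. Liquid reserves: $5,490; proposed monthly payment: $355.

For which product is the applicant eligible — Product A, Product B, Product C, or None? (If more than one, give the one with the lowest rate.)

Product A

Total debts = (355 + 595 + 455 + 380 + 985) = 2,770; DTI = 2,770/7,150 = 38.7%.
Reserves = 5,490/355 = 15.5 months.
Product A: score 781 ≥ 600; DTI 38.7% ≤ 40%; reserves 15.5 ≥ 3 mo → qualifies.
Product B: score 781 ≥ 660; DTI 38.7% ≤ 40%; employment 59 ≥ 6 mo; reserves 15.5 ≥ 4 mo → qualifies.
Product C: score 781 ≥ 620; DTI 38.7% ≤ 40% → qualifies.
Qualifying: Product A, Product B, Product C. Lowest rate is 7.50% → Product A.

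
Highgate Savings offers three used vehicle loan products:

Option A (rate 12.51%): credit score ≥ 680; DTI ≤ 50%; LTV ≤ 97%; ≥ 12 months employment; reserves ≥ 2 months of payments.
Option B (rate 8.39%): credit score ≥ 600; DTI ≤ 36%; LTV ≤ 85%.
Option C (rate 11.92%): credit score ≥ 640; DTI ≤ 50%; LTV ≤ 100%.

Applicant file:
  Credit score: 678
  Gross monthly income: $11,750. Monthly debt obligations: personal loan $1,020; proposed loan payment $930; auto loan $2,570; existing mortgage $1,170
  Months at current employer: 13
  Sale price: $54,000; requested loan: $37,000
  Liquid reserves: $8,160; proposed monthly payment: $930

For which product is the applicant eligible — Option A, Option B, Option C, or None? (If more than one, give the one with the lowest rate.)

Option C

Total debts = (1,020 + 930 + 2,570 + 1,170) = 5,690; DTI = 5,690/11,750 = 48.4%.
LTV = 37,000/54,000 = 68.5%.
Reserves = 8,160/930 = 8.8 months.
Option A: score 678 < 680; DTI 48.4% ≤ 50%; LTV 68.5% ≤ 97%; employment 13 ≥ 12 mo; reserves 8.8 ≥ 2 mo → does not qualify.
Option B: score 678 ≥ 600; DTI 48.4% > 36%; LTV 68.5% ≤ 85% → does not qualify.
Option C: score 678 ≥ 640; DTI 48.4% ≤ 50%; LTV 68.5% ≤ 100% → qualifies.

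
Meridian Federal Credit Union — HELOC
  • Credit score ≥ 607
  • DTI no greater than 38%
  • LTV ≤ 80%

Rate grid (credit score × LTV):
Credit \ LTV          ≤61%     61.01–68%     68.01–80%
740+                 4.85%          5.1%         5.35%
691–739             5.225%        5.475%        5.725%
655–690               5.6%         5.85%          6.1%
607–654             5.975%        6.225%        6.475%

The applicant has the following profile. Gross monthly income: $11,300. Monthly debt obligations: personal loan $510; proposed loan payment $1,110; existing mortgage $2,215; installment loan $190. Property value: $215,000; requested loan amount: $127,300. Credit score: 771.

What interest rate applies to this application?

Credit score 771 ≥ 607; Total monthly debts = (510 + 1,110 + 2,215 + 190) = 4,025. DTI = 4,025/11,300 = 35.6% ≤ 38%
LTV: 127,300 ÷ 215,000 = 59.2%, within 80% cap
Score 771 is in the 740+ band; LTV 59.2% is in the ≤61% band → 4.85%.

4.85%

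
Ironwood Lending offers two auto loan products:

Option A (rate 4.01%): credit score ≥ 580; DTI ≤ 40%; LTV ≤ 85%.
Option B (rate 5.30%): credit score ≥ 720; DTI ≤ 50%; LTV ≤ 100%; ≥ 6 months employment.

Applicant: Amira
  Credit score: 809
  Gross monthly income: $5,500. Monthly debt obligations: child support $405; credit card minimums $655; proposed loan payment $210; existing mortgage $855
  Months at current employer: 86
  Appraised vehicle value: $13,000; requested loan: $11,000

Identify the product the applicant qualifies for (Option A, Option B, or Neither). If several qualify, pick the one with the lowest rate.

Option A

Total debts = (405 + 655 + 210 + 855) = 2,125; DTI = 2,125/5,500 = 38.6%.
LTV = 11,000/13,000 = 84.6%.
Option A: score 809 ≥ 580; DTI 38.6% ≤ 40%; LTV 84.6% ≤ 85% → qualifies.
Option B: score 809 ≥ 720; DTI 38.6% ≤ 50%; LTV 84.6% ≤ 100%; employment 86 ≥ 6 mo → qualifies.
Qualifying: Option A, Option B. Lowest rate is 4.01% → Option A.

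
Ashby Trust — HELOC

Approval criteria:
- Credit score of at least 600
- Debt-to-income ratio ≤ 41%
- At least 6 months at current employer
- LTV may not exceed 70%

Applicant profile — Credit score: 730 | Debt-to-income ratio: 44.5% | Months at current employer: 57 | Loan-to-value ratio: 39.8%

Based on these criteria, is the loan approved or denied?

Credit score 730 ≥ 600 (meets)
DTI 44.5% is over the 41% limit
Employment 57 ≥ 6 months
LTV 39.8% — within 70%
Fails on DTI.

Denied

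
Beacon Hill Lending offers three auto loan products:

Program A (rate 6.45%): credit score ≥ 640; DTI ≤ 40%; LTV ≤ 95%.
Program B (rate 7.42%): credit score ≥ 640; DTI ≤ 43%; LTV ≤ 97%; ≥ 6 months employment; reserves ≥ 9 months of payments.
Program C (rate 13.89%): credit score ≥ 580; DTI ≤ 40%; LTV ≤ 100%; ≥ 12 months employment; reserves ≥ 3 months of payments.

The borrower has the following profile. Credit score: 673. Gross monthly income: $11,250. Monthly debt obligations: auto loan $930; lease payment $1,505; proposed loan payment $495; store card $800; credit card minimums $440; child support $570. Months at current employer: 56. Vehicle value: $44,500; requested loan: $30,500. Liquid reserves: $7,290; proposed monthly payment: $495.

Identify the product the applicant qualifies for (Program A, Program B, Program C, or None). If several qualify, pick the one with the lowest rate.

Total debts = (930 + 1,505 + 495 + 800 + 440 + 570) = 4,740; DTI = 4,740/11,250 = 42.1%.
LTV = 30,500/44,500 = 68.5%.
Reserves = 7,290/495 = 14.7 months.
Program A: score 673 ≥ 640; DTI 42.1% > 40%; LTV 68.5% ≤ 95% → does not qualify.
Program B: score 673 ≥ 640; DTI 42.1% ≤ 43%; LTV 68.5% ≤ 97%; employment 56 ≥ 6 mo; reserves 14.7 ≥ 9 mo → qualifies.
Program C: score 673 ≥ 580; DTI 42.1% > 40%; LTV 68.5% ≤ 100%; employment 56 ≥ 12 mo; reserves 14.7 ≥ 3 mo → does not qualify.

Program B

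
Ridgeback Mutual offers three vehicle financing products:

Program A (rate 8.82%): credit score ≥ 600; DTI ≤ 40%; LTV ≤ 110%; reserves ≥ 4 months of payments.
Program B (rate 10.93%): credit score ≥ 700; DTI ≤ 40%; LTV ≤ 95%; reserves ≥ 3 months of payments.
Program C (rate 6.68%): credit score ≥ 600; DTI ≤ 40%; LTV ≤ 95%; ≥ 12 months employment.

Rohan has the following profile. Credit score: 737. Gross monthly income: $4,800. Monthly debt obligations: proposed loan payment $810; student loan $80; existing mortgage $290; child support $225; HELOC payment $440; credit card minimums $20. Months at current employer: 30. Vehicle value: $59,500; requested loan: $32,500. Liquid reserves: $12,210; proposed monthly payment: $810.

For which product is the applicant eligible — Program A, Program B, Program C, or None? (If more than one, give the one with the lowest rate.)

Program C

Total debts = (810 + 80 + 290 + 225 + 440 + 20) = 1,865; DTI = 1,865/4,800 = 38.9%.
LTV = 32,500/59,500 = 54.6%.
Reserves = 12,210/810 = 15.1 months.
Program A: score 737 ≥ 600; DTI 38.9% ≤ 40%; LTV 54.6% ≤ 110%; reserves 15.1 ≥ 4 mo → qualifies.
Program B: score 737 ≥ 700; DTI 38.9% ≤ 40%; LTV 54.6% ≤ 95%; reserves 15.1 ≥ 3 mo → qualifies.
Program C: score 737 ≥ 600; DTI 38.9% ≤ 40%; LTV 54.6% ≤ 95%; employment 30 ≥ 12 mo → qualifies.
Qualifying: Program A, Program B, Program C. Lowest rate is 6.68% → Program C.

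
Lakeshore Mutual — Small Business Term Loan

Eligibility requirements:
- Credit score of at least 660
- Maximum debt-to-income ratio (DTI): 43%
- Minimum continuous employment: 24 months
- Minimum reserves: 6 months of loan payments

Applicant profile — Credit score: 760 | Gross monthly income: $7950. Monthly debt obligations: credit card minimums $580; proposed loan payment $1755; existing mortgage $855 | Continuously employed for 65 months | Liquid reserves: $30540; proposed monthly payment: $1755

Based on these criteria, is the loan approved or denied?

Approved

Credit score 760 ≥ 660 (meets)
Total monthly debts = (580 + 1,755 + 855) = 3,190. Debt-to-income = 3,190/7,950 = 40.1% — meets 43% limit
Employment 65 ≥ 24 months
Reserves: 30,540 ÷ 1,755 = 17.4 months (meets 6-month minimum)
All criteria satisfied.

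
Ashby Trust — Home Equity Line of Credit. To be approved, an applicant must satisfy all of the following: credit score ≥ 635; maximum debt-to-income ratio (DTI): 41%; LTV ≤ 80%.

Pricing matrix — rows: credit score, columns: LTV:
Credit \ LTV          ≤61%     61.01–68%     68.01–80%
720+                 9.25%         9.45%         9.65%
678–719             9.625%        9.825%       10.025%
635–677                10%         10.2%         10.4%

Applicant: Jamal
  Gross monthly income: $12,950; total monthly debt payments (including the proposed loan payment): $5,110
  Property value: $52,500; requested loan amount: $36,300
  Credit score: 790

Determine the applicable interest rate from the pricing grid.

9.65%

Credit score 790 ≥ 635; DTI: 5,110 ÷ 12,950 = 39.5%, within the 41% cap
LTV: 36,300 ÷ 52,500 = 69.1%, within 80% cap
Row: 790 falls in 720+. Column: 69.1% falls in 68.01–80%. Rate = 9.65%.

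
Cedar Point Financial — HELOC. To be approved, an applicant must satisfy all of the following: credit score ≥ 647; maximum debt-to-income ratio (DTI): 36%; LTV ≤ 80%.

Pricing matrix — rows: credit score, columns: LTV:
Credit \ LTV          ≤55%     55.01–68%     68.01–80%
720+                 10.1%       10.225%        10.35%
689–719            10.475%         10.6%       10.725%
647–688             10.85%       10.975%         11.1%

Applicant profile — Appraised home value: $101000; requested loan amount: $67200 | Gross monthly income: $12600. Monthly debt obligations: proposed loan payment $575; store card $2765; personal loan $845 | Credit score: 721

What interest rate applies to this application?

Credit score 721 ≥ 647; Total monthly debts = (575 + 2,765 + 845) = 4,185. DTI = 4,185/12,600 = 33.2% ≤ 36%
LTV = 67,200/101,000 = 66.5% ≤ 80%
Score 721 is in the 720+ band; LTV 66.5% is in the 55.01–68% band → 10.225%.

10.225%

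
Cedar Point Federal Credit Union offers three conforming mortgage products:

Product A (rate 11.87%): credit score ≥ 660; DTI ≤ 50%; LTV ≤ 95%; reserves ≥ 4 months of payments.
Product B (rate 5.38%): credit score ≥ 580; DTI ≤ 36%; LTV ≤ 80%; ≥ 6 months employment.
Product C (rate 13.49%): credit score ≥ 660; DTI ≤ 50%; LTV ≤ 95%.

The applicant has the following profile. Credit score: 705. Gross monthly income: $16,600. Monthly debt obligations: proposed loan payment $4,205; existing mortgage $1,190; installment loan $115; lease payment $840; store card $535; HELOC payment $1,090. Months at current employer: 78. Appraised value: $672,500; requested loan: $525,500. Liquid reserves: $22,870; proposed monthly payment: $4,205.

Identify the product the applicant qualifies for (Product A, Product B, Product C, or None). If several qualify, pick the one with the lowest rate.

Total debts = (4,205 + 1,190 + 115 + 840 + 535 + 1,090) = 7,975; DTI = 7,975/16,600 = 48%.
LTV = 525,500/672,500 = 78.1%.
Reserves = 22,870/4,205 = 5.4 months.
Product A: score 705 ≥ 660; DTI 48% ≤ 50%; LTV 78.1% ≤ 95%; reserves 5.4 ≥ 4 mo → qualifies.
Product B: score 705 ≥ 580; DTI 48% > 36%; LTV 78.1% ≤ 80%; employment 78 ≥ 6 mo → does not qualify.
Product C: score 705 ≥ 660; DTI 48% ≤ 50%; LTV 78.1% ≤ 95% → qualifies.
Qualifying: Product A, Product C. Lowest rate is 11.87% → Product A.

Product A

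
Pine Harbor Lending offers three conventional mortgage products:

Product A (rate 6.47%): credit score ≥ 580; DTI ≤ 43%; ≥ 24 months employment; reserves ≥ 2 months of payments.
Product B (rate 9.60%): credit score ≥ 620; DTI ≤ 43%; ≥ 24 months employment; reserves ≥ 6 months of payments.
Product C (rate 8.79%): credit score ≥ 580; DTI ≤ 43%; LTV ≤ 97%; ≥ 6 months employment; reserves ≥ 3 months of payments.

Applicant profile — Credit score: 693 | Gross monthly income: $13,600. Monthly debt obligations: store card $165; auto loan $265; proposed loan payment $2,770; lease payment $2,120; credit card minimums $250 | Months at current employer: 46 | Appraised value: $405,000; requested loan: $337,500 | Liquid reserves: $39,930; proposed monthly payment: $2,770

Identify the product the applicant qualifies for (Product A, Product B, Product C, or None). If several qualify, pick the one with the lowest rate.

Total debts = (165 + 265 + 2,770 + 2,120 + 250) = 5,570; DTI = 5,570/13,600 = 41%.
LTV = 337,500/405,000 = 83.3%.
Reserves = 39,930/2,770 = 14.4 months.
Product A: score 693 ≥ 580; DTI 41% ≤ 43%; employment 46 ≥ 24 mo; reserves 14.4 ≥ 2 mo → qualifies.
Product B: score 693 ≥ 620; DTI 41% ≤ 43%; employment 46 ≥ 24 mo; reserves 14.4 ≥ 6 mo → qualifies.
Product C: score 693 ≥ 580; DTI 41% ≤ 43%; LTV 83.3% ≤ 97%; employment 46 ≥ 6 mo; reserves 14.4 ≥ 3 mo → qualifies.
Qualifying: Product A, Product B, Product C. Lowest rate is 6.47% → Product A.

Product A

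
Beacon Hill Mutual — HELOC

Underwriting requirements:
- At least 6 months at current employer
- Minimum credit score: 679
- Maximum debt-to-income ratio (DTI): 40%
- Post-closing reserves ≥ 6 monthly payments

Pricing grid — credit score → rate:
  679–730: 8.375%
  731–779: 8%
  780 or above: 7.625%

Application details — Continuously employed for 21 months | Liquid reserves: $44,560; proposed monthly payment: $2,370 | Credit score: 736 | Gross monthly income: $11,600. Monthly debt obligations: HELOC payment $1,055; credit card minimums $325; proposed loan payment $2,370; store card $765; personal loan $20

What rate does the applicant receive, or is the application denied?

Credit score 736 ≥ 679 (meets minimum)
Total monthly debts = (1,055 + 325 + 2,370 + 765 + 20) = 4,535. Debt-to-income = 4,535/11,600 = 39.1% — meets 40% limit
Employment 21 ≥ 6 months
Reserves: 44,560 ÷ 2,370 = 18.8 months (meets 6-month minimum)
All requirements met. Score 736 falls in the 731–779 tier → 8%.

Approved at 8%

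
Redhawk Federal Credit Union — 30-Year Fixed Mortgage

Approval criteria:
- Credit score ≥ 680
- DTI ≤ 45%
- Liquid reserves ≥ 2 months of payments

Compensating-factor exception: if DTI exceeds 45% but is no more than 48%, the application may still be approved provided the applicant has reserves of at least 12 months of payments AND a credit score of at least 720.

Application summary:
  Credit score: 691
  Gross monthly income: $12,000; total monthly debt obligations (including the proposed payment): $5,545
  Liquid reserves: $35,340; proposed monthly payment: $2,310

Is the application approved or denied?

Denied

Credit score 691 ≥ 680 (meets base)
DTI: 5,545 ÷ 12,000 = 46.2%, over the 45% base limit.
Reserves = 35,340/2,310 = 15.3 months ≥ 2
DTI 46.2% is within the 45%–48% exception band; checking compensating factors.
Reserves 15.3 ≥ 12 months; credit score 691 < 720.
Override conditions not both satisfied; exception does not apply.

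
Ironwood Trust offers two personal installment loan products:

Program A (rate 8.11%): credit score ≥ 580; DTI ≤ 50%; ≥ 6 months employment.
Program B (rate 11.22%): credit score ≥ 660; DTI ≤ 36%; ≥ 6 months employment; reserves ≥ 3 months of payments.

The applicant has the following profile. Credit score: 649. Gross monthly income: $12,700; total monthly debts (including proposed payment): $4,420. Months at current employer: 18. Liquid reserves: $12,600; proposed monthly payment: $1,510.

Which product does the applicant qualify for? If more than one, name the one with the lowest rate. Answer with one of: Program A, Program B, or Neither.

DTI = 4,420/12,700 = 34.8%.
Reserves = 12,600/1,510 = 8.3 months.
Program A: score 649 ≥ 580; DTI 34.8% ≤ 50%; employment 18 ≥ 6 mo → qualifies.
Program B: score 649 < 660; DTI 34.8% ≤ 36%; employment 18 ≥ 6 mo; reserves 8.3 ≥ 3 mo → does not qualify.

Program A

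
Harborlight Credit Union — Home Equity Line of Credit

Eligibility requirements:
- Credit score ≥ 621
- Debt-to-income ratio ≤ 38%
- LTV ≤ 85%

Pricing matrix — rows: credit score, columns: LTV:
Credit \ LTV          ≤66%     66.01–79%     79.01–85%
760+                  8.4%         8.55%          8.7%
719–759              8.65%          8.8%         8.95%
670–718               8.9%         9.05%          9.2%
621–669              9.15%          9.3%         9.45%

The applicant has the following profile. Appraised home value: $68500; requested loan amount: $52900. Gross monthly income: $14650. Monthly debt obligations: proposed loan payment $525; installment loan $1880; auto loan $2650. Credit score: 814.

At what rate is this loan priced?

8.55%

Credit score 814 ≥ 621; Total monthly debts = (525 + 1,880 + 2,650) = 5,055. DTI: 5,055 ÷ 14,650 = 34.5%, within the 38% cap
Loan-to-value = 52,900/68,500 = 77.2% — pass (85% max)
Row: 814 falls in 760+. Column: 77.2% falls in 66.01–79%. Rate = 8.55%.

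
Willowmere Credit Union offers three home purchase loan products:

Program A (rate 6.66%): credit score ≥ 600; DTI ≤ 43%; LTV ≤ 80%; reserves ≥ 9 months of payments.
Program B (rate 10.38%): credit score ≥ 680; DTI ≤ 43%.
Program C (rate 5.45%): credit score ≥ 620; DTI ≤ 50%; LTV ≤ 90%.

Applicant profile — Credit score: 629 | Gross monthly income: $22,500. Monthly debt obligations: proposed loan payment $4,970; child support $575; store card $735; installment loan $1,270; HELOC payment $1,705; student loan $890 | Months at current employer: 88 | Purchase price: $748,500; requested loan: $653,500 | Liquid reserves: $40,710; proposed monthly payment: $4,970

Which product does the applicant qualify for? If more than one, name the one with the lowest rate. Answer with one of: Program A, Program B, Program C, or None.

Program C

Total debts = (4,970 + 575 + 735 + 1,270 + 1,705 + 890) = 10,145; DTI = 10,145/22,500 = 45.1%.
LTV = 653,500/748,500 = 87.3%.
Reserves = 40,710/4,970 = 8.2 months.
Program A: score 629 ≥ 600; DTI 45.1% > 43%; LTV 87.3% > 80%; reserves 8.2 < 9 mo → does not qualify.
Program B: score 629 < 680; DTI 45.1% > 43% → does not qualify.
Program C: score 629 ≥ 620; DTI 45.1% ≤ 50%; LTV 87.3% ≤ 90% → qualifies.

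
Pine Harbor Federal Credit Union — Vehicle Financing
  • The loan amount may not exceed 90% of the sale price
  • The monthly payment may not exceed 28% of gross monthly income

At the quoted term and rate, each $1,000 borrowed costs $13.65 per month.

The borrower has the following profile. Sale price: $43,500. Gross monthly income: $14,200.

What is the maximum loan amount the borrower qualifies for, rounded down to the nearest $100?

Payment cap: 28% × $14,200 = $3,976/month.
At $13.65 per $1,000, that supports 3,976/13.65 × 1,000 ≈ $291,282 → $291,200.
LTV cap: 90% × $43,500 = $39,150 → $39,100.
Binding constraint: loan-to-value.

$39,100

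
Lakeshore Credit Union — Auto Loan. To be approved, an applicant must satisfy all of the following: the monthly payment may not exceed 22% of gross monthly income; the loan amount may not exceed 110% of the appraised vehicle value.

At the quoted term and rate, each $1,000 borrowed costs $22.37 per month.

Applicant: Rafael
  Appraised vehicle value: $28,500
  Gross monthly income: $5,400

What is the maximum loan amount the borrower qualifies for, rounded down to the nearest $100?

$31,300

Payment cap: 22% × $5,400 = $1,188/month.
At $22.37 per $1,000, that supports 1,188/22.37 × 1,000 ≈ $53,106 → $53,100.
LTV cap: 110% × $28,500 = $31,350 → $31,300.
Binding constraint: loan-to-value.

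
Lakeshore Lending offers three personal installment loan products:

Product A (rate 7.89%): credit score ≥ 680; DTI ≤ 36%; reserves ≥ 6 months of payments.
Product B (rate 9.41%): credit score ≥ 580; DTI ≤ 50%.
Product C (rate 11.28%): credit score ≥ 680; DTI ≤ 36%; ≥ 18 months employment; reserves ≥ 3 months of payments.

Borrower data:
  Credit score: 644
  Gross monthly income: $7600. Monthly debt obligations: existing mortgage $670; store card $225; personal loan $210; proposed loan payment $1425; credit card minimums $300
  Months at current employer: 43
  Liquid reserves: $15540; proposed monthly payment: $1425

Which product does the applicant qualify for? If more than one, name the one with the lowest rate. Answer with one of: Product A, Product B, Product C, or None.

Product B

Total debts = (670 + 225 + 210 + 1,425 + 300) = 2,830; DTI = 2,830/7,600 = 37.2%.
Reserves = 15,540/1,425 = 10.9 months.
Product A: score 644 < 680; DTI 37.2% > 36%; reserves 10.9 ≥ 6 mo → does not qualify.
Product B: score 644 ≥ 580; DTI 37.2% ≤ 50% → qualifies.
Product C: score 644 < 680; DTI 37.2% > 36%; employment 43 ≥ 18 mo; reserves 10.9 ≥ 3 mo → does not qualify.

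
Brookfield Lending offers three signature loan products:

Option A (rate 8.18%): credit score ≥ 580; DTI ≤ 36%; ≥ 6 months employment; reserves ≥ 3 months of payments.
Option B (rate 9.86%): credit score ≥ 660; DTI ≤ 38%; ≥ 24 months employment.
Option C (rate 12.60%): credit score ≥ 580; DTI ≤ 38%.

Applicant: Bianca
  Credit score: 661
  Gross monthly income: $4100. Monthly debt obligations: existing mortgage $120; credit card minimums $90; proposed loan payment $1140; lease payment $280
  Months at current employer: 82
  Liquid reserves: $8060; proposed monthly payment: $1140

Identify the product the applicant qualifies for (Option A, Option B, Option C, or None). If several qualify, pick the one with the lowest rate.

None

Total debts = (120 + 90 + 1,140 + 280) = 1,630; DTI = 1,630/4,100 = 39.8%.
Reserves = 8,060/1,140 = 7.1 months.
Option A: score 661 ≥ 580; DTI 39.8% > 36%; employment 82 ≥ 6 mo; reserves 7.1 ≥ 3 mo → does not qualify.
Option B: score 661 ≥ 660; DTI 39.8% > 38%; employment 82 ≥ 24 mo → does not qualify.
Option C: score 661 ≥ 580; DTI 39.8% > 38% → does not qualify.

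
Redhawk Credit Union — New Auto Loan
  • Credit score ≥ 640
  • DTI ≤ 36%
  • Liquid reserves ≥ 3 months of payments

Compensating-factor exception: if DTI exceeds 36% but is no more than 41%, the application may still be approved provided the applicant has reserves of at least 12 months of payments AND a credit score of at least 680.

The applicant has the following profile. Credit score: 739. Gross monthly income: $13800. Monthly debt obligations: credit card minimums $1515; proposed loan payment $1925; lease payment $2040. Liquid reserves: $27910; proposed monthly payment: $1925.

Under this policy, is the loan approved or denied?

Approved

Credit score 739 ≥ 640 (meets base)
Total debts = (1,515 + 1,925 + 2,040) = 5,480. DTI = 5,480/13,800 = 39.7% > 36% — standard DTI limit exceeded.
Reserves = 27,910/1,925 = 14.5 months ≥ 3
DTI 39.7% is within the 36%–41% exception band; checking compensating factors.
Reserves 14.5 ≥ 12 months; credit score 739 ≥ 680.
Both compensating conditions met → exception applies.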